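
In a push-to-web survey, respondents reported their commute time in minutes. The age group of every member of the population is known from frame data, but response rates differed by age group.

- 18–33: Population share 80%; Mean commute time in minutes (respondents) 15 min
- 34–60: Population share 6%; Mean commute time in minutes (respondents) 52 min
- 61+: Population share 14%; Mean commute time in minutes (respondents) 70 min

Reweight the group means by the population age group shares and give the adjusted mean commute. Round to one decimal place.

24.9

Weight each group's respondent value by its population share:
  18–33: 0.8 × 15 = 12
  34–60: 0.06 × 52 = 3.12
  61+: 0.14 × 70 = 9.8
Post-stratified estimate = 24.92 → 24.9.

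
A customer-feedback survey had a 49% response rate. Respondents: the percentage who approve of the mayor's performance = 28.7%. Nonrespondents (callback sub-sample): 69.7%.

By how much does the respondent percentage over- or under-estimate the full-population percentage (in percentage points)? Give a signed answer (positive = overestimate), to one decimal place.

-20.9 percentage points

Nonresponse fraction = 1 − 0.49 = 0.51.
Bias = (nonresponse fraction) × (respondent percentage − nonrespondent percentage)
     = 0.51 × (28.7 − 69.7) = 0.51 × -41 = -20.91.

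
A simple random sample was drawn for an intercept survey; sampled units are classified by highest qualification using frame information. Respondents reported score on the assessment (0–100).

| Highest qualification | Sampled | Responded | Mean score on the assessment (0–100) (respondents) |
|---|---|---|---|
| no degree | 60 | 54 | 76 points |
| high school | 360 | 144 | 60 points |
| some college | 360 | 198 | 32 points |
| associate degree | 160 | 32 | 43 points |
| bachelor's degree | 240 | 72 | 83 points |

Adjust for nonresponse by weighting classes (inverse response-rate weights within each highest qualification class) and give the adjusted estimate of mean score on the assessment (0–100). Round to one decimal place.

Response rates by class: no degree 54/60 = 90%, high school 144/360 = 40%, some college 198/360 = 55%, associate degree 32/160 = 20%, bachelor's degree 72/240 = 30%.
Inverse-response-rate weighting restores each class to its sampled count, so class totals weight by n_sampled:
  no degree: 60 × 76 = 4560
  high school: 360 × 60 = 21,600
  some college: 360 × 32 = 11,520
  associate degree: 160 × 43 = 6880
  bachelor's degree: 240 × 83 = 19,920
Adjusted estimate = 64,480 / 1,180 = 54.6441 → 54.6.

54.6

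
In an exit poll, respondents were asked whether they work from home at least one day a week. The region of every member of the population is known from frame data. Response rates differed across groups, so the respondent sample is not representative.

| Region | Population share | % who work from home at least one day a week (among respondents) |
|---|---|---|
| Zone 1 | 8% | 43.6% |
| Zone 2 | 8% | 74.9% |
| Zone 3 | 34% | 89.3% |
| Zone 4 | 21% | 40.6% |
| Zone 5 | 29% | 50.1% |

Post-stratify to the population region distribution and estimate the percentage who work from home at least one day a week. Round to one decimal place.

Post-stratification weights by population share, not respondent share:
  Zone 1: 0.08 × 43.6 = 3.488
  Zone 2: 0.08 × 74.9 = 5.992
  Zone 3: 0.34 × 89.3 = 30.362
  Zone 4: 0.21 × 40.6 = 8.526
  Zone 5: 0.29 × 50.1 = 14.529
Post-stratified estimate = 62.897 → 62.9%.

62.9%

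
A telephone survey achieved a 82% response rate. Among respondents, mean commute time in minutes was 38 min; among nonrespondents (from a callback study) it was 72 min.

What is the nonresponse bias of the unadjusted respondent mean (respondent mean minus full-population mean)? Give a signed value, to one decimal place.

-6.1

Nonresponse fraction = 1 − 0.82 = 0.18.
Bias = (nonresponse fraction) × (respondent mean − nonrespondent mean)
     = 0.18 × (38 − 72) = 0.18 × -34 = -6.12.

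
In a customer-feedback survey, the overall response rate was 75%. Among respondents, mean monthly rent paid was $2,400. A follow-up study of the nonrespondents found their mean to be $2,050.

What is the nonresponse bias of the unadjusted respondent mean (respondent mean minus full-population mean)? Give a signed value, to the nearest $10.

Nonresponse fraction = 1 − 0.75 = 0.25.
Bias = (nonresponse fraction) × (respondent mean − nonrespondent mean)
     = 0.25 × (2400 − 2050) = 0.25 × 350 = 87.5.

+$90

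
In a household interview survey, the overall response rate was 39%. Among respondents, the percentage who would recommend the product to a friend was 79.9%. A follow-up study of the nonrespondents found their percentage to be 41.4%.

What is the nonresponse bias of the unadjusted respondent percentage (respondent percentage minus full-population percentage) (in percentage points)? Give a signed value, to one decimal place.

+23.5 percentage points

Nonresponse fraction = 1 − 0.39 = 0.61.
Bias = (nonresponse fraction) × (respondent percentage − nonrespondent percentage)
     = 0.61 × (79.9 − 41.4) = 0.61 × 38.5 = 23.485.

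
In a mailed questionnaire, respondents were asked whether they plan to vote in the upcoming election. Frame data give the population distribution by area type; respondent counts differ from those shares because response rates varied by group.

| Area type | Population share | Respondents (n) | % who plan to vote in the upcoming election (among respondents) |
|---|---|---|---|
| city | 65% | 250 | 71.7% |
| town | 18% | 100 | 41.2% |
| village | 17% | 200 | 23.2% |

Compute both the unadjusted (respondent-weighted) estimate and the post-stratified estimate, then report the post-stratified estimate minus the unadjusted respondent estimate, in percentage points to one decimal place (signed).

+9.4 percentage points

Unadjusted (pooled respondent) estimate weights by respondent counts:
  (250/550)×71.7 + (100/550)×41.2 + (200/550)×23.2 = 48.5182%
Reweighting by population area type shares:
  0.65×71.7 + 0.18×41.2 + 0.17×23.2 = 57.965%
Difference = 57.965 − 48.5182 = 9.4468 pp.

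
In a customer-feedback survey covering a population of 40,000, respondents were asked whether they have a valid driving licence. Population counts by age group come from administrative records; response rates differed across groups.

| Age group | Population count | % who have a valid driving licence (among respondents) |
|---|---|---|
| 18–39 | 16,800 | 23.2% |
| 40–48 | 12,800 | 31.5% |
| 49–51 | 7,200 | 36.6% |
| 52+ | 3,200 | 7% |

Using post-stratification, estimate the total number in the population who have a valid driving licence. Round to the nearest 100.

10,800

Estimated count per cell = population count × respondent percentage:
  18–39: 16,800 × 23.2% = 3897.6
  40–48: 12,800 × 31.5% = 4032
  49–51: 7,200 × 36.6% = 2635.2
  52+: 3,200 × 7% = 224
Estimated total = 10788.8 → 10,800.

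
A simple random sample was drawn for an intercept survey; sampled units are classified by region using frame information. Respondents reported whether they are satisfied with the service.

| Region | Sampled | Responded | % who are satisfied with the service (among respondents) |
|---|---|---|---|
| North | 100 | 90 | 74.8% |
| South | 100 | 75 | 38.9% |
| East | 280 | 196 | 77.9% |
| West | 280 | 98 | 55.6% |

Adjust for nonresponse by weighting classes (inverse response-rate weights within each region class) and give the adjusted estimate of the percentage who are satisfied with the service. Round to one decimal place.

64.1%

Response rates by class: North 90/100 = 90%, South 75/100 = 75%, East 196/280 = 70%, West 98/280 = 35%.
Each respondent's weight = sampled/responded in their class; summing within a class gives n_sampled, so:
  North: 100 × 74.8 = 7480
  South: 100 × 38.9 = 3890
  East: 280 × 77.9 = 21,812
  West: 280 × 55.6 = 15,568
Adjusted estimate = 48,750 / 760 = 64.1447 → 64.1%.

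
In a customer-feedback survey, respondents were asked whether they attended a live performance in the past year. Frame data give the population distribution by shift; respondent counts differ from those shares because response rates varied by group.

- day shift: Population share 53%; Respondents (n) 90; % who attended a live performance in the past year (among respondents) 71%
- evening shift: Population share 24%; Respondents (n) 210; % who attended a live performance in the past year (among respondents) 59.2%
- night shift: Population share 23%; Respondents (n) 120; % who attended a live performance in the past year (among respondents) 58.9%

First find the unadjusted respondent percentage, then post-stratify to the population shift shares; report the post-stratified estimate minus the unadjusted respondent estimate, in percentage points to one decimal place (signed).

+3.7 percentage points

Unadjusted (pooled respondent) estimate weights by respondent counts:
  (90/420)×71 + (210/420)×59.2 + (120/420)×58.9 = 61.6429%
Reweighting by population shift shares:
  0.53×71 + 0.24×59.2 + 0.23×58.9 = 65.385%
Difference = 65.385 − 61.6429 = 3.7421 pp.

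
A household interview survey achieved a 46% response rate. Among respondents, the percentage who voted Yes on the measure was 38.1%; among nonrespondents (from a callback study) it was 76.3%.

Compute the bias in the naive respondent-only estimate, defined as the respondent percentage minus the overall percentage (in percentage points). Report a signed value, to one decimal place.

Nonresponse fraction = 1 − 0.46 = 0.54.
Bias = (nonresponse fraction) × (respondent percentage − nonrespondent percentage)
     = 0.54 × (38.1 − 76.3) = 0.54 × -38.2 = -20.628.

-20.6 percentage points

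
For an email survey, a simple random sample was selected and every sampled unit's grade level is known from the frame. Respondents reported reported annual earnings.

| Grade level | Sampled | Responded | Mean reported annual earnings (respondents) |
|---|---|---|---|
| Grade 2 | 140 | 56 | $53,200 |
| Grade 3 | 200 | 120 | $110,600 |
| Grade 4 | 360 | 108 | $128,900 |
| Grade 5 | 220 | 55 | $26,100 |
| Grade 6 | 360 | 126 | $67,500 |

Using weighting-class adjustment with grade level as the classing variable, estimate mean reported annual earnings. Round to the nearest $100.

Response rates by class: Grade 2 56/140 = 40%, Grade 3 120/200 = 60%, Grade 4 108/360 = 30%, Grade 5 55/220 = 25%, Grade 6 126/360 = 35%.
Inverse-response-rate weighting restores each class to its sampled count, so class totals weight by n_sampled:
  Grade 2: 140 × 53,200 = 7,448,000
  Grade 3: 200 × 110,600 = 22,120,000
  Grade 4: 360 × 128,900 = 46,404,000
  Grade 5: 220 × 26,100 = 5,742,000
  Grade 6: 360 × 67,500 = 24,300,000
Adjusted estimate = 106,014,000 / 1,280 = 82823.4 → $82,800.

$82,800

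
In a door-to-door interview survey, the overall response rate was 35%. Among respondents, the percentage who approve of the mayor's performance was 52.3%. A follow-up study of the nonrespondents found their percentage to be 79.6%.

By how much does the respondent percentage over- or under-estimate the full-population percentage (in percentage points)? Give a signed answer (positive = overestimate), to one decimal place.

-17.7 percentage points

Nonresponse fraction = 1 − 0.35 = 0.65.
Bias = (nonresponse fraction) × (respondent percentage − nonrespondent percentage)
     = 0.65 × (52.3 − 79.6) = 0.65 × -27.3 = -17.745.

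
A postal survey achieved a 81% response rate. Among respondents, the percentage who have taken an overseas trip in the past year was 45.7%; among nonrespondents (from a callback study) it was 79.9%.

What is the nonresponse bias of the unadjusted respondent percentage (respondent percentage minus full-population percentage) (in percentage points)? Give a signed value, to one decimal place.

Nonresponse fraction = 1 − 0.81 = 0.19.
Bias = (nonresponse fraction) × (respondent percentage − nonrespondent percentage)
     = 0.19 × (45.7 − 79.9) = 0.19 × -34.2 = -6.498.

-6.5 percentage points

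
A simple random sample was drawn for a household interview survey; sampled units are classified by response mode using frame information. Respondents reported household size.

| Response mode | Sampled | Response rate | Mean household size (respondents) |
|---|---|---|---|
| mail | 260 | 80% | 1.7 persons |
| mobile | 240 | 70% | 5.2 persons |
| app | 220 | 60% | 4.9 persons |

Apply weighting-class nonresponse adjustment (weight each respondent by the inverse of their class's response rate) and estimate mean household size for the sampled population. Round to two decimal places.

Weighting each respondent by the inverse class response rate inflates each class back to its sampled size, so the class weight is n_sampled:
  mail: 260 × 1.7 = 442
  mobile: 240 × 5.2 = 1248
  app: 220 × 4.9 = 1078
Adjusted estimate = 2768 / 720 = 3.84444 → 3.84.

3.84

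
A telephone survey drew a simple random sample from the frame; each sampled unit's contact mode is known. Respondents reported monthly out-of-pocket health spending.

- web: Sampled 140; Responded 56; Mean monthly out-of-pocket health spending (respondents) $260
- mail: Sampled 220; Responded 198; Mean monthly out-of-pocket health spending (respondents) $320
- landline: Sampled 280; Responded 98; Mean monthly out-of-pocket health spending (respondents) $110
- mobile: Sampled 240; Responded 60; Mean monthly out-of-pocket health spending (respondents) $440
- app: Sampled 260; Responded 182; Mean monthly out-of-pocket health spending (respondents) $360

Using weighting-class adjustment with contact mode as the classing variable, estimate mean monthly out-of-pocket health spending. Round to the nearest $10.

Response rates by class: web 56/140 = 40%, mail 198/220 = 90%, landline 98/280 = 35%, mobile 60/240 = 25%, app 182/260 = 70%.
Each respondent's weight = sampled/responded in their class; summing within a class gives n_sampled, so:
  web: 140 × 260 = 36,400
  mail: 220 × 320 = 70,400
  landline: 280 × 110 = 30,800
  mobile: 240 × 440 = 105,600
  app: 260 × 360 = 93,600
Adjusted estimate = 336,800 / 1,140 = 295.439 → $300.

$300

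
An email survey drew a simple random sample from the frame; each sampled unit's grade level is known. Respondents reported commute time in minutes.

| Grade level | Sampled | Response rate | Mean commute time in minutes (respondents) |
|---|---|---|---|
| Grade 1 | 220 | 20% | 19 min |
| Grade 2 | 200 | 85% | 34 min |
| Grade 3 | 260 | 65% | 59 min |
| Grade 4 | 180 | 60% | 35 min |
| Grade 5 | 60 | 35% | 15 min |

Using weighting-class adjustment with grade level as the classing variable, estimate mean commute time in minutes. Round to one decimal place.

Weighting each respondent by the inverse class response rate inflates each class back to its sampled size, so the class weight is n_sampled:
  Grade 1: 220 × 19 = 4180
  Grade 2: 200 × 34 = 6800
  Grade 3: 260 × 59 = 15,340
  Grade 4: 180 × 35 = 6300
  Grade 5: 60 × 15 = 900
Adjusted estimate = 33,520 / 920 = 36.4348 → 36.4.

36.4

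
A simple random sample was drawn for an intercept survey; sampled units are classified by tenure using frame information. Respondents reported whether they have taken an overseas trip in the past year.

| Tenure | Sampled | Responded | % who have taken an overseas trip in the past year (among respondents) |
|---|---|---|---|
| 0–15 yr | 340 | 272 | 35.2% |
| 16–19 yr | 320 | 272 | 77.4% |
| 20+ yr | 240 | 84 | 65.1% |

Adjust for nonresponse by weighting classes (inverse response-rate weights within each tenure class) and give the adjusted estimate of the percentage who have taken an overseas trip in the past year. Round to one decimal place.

58.2%

Class response rates: 0–15 yr 272/340 = 80%, 16–19 yr 272/320 = 85%, 20+ yr 84/240 = 35%.
With weight = n_sampled/n_responded per class, the weighted class total is n_sampled:
  0–15 yr: 340 × 35.2 = 11968
  16–19 yr: 320 × 77.4 = 24,768
  20+ yr: 240 × 65.1 = 15624
Adjusted estimate = 52,360 / 900 = 58.1778 → 58.2%.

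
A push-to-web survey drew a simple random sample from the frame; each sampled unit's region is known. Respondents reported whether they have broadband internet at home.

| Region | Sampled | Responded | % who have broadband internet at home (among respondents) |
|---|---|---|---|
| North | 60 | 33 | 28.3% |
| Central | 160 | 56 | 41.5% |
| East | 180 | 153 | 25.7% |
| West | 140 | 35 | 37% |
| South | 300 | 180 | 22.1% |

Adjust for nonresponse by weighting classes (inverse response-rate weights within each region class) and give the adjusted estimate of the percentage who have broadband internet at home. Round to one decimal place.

Class response rates: North 33/60 = 55%, Central 56/160 = 35%, East 153/180 = 85%, West 35/140 = 25%, South 180/300 = 60%.
Weighting each respondent by the inverse class response rate inflates each class back to its sampled size, so the class weight is n_sampled:
  North: 60 × 28.3 = 1698
  Central: 160 × 41.5 = 6640
  East: 180 × 25.7 = 4626
  West: 140 × 37 = 5180
  South: 300 × 22.1 = 6630
Adjusted estimate = 24,774 / 840 = 29.4929 → 29.5%.

29.5%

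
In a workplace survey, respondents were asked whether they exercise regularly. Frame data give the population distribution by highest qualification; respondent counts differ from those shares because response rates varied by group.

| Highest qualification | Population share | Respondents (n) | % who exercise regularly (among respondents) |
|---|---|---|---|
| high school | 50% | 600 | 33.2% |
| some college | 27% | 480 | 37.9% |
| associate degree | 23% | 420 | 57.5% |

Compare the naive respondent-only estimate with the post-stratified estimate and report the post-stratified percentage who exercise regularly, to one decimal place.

40.1%

Without adjustment, the pooled respondent share is:
  (600/1500)×33.2 + (480/1500)×37.9 + (420/1500)×57.5 = 41.508%
Reweighting by population highest qualification shares:
  0.5×33.2 + 0.27×37.9 + 0.23×57.5 = 40.058%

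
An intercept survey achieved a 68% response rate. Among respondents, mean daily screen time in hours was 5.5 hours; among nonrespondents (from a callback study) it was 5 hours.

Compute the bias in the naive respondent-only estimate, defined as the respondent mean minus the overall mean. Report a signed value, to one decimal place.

+0.2

Nonresponse fraction = 1 − 0.68 = 0.32.
Bias = (nonresponse fraction) × (respondent mean − nonrespondent mean)
     = 0.32 × (5.5 − 5) = 0.32 × 0.5 = 0.16.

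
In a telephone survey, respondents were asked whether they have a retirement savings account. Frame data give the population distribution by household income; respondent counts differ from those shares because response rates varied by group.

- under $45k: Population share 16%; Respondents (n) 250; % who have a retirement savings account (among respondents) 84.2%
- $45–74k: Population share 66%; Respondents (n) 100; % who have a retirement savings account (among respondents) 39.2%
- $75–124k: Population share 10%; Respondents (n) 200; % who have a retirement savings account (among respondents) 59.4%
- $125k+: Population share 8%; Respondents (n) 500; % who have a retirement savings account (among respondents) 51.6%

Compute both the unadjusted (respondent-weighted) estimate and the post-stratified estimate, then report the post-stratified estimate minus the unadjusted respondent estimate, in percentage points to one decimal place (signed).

Unadjusted (pooled respondent) estimate weights by respondent counts:
  (250/1050)×84.2 + (100/1050)×39.2 + (200/1050)×59.4 + (500/1050)×51.6 = 59.6667%
Reweighting by population household income shares:
  0.16×84.2 + 0.66×39.2 + 0.1×59.4 + 0.08×51.6 = 49.412%
Difference = 49.412 − 59.6667 = -10.2547 pp.

-10.3 percentage points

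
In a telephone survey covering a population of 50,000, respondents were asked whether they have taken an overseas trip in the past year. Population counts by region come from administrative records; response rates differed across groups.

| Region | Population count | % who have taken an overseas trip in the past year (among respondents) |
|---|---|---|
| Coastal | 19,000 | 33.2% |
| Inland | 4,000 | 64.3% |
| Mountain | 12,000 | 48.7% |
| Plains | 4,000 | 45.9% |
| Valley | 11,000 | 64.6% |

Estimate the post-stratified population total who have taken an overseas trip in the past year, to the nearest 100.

23,700

Each cell contributes its population count × the respondent rate:
  Coastal: 19,000 × 33.2% = 6308
  Inland: 4,000 × 64.3% = 2572
  Mountain: 12,000 × 48.7% = 5844
  Plains: 4,000 × 45.9% = 1836
  Valley: 11,000 × 64.6% = 7106
Estimated total = 23,666 → 23,700.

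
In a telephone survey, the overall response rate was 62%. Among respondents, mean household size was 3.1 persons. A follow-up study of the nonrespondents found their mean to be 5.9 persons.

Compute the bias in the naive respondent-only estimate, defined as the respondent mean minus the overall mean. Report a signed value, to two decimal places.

Nonresponse fraction = 1 − 0.62 = 0.38.
Bias = (nonresponse fraction) × (respondent mean − nonrespondent mean)
     = 0.38 × (3.1 − 5.9) = 0.38 × -2.8 = -1.064.

-1.06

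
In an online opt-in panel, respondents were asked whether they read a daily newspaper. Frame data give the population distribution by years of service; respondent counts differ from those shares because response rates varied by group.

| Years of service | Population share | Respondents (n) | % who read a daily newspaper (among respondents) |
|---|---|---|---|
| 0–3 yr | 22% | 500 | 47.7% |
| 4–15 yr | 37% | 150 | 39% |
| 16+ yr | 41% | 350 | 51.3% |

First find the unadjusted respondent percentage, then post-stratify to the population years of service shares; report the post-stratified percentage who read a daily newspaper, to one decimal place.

46.0%

Without adjustment, the pooled respondent share is:
  (500/1000)×47.7 + (150/1000)×39 + (350/1000)×51.3 = 47.655%
Reweighting by population years of service shares:
  0.22×47.7 + 0.37×39 + 0.41×51.3 = 45.957%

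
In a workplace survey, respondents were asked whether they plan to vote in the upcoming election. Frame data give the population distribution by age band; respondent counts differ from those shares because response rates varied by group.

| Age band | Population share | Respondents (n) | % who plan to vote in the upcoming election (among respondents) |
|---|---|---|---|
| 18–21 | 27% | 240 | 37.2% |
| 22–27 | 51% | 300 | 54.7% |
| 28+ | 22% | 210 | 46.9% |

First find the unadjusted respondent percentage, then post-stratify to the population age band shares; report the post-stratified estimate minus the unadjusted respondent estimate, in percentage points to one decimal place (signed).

+1.3 percentage points

Unadjusted (pooled respondent) estimate weights by respondent counts:
  (240/750)×37.2 + (300/750)×54.7 + (210/750)×46.9 = 46.916%
Post-stratified estimate weights by population shares:
  0.27×37.2 + 0.51×54.7 + 0.22×46.9 = 48.259%
Difference = 48.259 − 46.916 = 1.343 pp.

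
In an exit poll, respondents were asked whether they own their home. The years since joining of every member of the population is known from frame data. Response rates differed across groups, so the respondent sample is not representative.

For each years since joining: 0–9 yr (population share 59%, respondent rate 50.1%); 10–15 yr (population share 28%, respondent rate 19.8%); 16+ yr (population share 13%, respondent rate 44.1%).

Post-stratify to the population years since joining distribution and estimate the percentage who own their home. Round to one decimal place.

Each cell contributes population-share × respondent value:
  0–9 yr: 0.59 × 50.1 = 29.559
  10–15 yr: 0.28 × 19.8 = 5.544
  16+ yr: 0.13 × 44.1 = 5.733
Post-stratified estimate = 40.836 → 40.8%.

40.8%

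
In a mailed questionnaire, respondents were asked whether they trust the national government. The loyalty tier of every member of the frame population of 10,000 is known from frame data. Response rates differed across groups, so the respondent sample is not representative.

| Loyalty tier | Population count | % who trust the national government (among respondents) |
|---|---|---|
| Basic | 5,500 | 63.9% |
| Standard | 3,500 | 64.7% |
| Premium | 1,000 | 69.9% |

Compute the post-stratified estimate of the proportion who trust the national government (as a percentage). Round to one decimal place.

Reweight to the known loyalty tier distribution:
  Basic: (5,500/10,000) × 63.9 = 35.145
  Standard: (3,500/10,000) × 64.7 = 22.645
  Premium: (1,000/10,000) × 69.9 = 6.99
Post-stratified estimate = 64.78 → 64.8%.

64.8%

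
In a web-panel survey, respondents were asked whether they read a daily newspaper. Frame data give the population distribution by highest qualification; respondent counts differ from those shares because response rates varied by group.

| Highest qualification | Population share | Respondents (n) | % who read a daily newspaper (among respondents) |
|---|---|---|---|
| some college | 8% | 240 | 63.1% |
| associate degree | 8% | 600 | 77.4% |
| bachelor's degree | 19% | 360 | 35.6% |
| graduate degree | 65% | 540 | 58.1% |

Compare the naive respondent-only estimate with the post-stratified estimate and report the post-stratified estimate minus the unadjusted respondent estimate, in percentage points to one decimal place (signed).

Unadjusted (pooled respondent) estimate weights by respondent counts:
  (240/1740)×63.1 + (600/1740)×77.4 + (360/1740)×35.6 + (540/1740)×58.1 = 60.7897%
Reweighting by population highest qualification shares:
  0.08×63.1 + 0.08×77.4 + 0.19×35.6 + 0.65×58.1 = 55.769%
Difference = 55.769 − 60.7897 = -5.0207 pp.

-5.0 percentage points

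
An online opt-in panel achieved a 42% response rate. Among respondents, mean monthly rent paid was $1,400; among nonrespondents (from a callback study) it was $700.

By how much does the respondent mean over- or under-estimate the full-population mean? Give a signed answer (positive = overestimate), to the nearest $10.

+$410

Nonresponse fraction = 1 − 0.42 = 0.58.
Bias = (nonresponse fraction) × (respondent mean − nonrespondent mean)
     = 0.58 × (1400 − 700) = 0.58 × 700 = 406.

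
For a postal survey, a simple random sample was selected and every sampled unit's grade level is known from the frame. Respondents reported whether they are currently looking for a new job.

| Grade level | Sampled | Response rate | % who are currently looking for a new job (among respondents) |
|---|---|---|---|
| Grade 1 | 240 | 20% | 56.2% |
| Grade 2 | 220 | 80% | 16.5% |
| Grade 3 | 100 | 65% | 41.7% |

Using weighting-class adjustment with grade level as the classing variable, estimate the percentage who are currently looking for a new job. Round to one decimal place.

With weight = n_sampled/n_responded per class, the weighted class total is n_sampled:
  Grade 1: 240 × 56.2 = 13,488
  Grade 2: 220 × 16.5 = 3630
  Grade 3: 100 × 41.7 = 4170
Adjusted estimate = 21,288 / 560 = 38.0143 → 38.0%.

38.0%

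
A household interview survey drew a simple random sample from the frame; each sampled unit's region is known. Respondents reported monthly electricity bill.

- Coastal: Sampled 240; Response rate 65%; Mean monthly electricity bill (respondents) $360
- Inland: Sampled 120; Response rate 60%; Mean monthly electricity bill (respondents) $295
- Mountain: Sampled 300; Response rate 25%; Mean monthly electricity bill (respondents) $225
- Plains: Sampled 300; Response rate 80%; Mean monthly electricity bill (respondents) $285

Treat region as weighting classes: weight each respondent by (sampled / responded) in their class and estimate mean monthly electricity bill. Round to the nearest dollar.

Each respondent's weight = sampled/responded in their class; summing within a class gives n_sampled, so:
  Coastal: 240 × 360 = 86,400
  Inland: 120 × 295 = 35,400
  Mountain: 300 × 225 = 67,500
  Plains: 300 × 285 = 85,500
Adjusted estimate = 274,800 / 960 = 286.25 → $286.

$286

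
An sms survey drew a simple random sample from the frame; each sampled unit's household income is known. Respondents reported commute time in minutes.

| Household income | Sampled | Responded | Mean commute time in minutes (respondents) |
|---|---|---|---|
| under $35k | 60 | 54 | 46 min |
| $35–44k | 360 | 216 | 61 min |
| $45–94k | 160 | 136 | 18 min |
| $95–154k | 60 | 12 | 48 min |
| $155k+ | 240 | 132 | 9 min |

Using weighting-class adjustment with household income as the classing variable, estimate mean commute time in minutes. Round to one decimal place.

37.1

Class response rates: under $35k 54/60 = 90%, $35–44k 216/360 = 60%, $45–94k 136/160 = 85%, $95–154k 12/60 = 20%, $155k+ 132/240 = 55%.
Weighting each respondent by the inverse class response rate inflates each class back to its sampled size, so the class weight is n_sampled:
  under $35k: 60 × 46 = 2760
  $35–44k: 360 × 61 = 21,960
  $45–94k: 160 × 18 = 2880
  $95–154k: 60 × 48 = 2880
  $155k+: 240 × 9 = 2160
Adjusted estimate = 32,640 / 880 = 37.0909 → 37.1.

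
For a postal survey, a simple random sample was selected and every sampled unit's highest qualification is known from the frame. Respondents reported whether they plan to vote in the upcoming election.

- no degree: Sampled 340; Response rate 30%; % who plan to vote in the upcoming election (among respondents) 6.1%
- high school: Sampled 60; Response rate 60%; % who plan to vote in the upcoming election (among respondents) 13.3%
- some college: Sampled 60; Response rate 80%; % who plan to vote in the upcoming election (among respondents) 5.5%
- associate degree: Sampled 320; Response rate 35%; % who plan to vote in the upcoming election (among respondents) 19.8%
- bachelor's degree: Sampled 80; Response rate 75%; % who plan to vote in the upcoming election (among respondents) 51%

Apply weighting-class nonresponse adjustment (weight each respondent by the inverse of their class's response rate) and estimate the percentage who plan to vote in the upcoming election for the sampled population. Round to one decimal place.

Weighting each respondent by the inverse class response rate inflates each class back to its sampled size, so the class weight is n_sampled:
  no degree: 340 × 6.1 = 2074
  high school: 60 × 13.3 = 798
  some college: 60 × 5.5 = 330
  associate degree: 320 × 19.8 = 6336
  bachelor's degree: 80 × 51 = 4080
Adjusted estimate = 13,618 / 860 = 15.8349 → 15.8%.

15.8%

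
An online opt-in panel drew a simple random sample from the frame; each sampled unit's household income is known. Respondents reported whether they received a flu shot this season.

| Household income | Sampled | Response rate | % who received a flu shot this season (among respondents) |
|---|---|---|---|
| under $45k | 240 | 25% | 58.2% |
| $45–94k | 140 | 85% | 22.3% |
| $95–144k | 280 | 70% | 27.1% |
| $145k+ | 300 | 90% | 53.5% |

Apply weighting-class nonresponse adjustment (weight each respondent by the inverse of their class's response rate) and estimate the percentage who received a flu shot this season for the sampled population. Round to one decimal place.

Inverse-response-rate weighting restores each class to its sampled count, so class totals weight by n_sampled:
  under $45k: 240 × 58.2 = 13,968
  $45–94k: 140 × 22.3 = 3122
  $95–144k: 280 × 27.1 = 7588
  $145k+: 300 × 53.5 = 16,050
Adjusted estimate = 40,728 / 960 = 42.425 → 42.4%.

42.4%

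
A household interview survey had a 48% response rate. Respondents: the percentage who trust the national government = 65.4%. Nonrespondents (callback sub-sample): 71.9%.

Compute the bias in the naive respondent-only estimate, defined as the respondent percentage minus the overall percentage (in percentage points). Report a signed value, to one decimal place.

Nonresponse fraction = 1 − 0.48 = 0.52.
Bias = (nonresponse fraction) × (respondent percentage − nonrespondent percentage)
     = 0.52 × (65.4 − 71.9) = 0.52 × -6.5 = -3.38.

-3.4 percentage points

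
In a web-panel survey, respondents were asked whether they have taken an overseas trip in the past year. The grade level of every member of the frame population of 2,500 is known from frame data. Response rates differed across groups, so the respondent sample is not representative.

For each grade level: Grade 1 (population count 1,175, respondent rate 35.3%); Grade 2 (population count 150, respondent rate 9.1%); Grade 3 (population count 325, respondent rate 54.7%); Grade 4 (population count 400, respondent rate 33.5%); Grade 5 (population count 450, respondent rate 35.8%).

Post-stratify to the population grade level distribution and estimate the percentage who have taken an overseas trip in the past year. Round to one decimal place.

Post-stratification weights by population share, not respondent share:
  Grade 1: (1,175/2,500) × 35.3 = 16.591
  Grade 2: (150/2,500) × 9.1 = 0.546
  Grade 3: (325/2,500) × 54.7 = 7.111
  Grade 4: (400/2,500) × 33.5 = 5.36
  Grade 5: (450/2,500) × 35.8 = 6.444
Post-stratified estimate = 36.052 → 36.1%.

36.1%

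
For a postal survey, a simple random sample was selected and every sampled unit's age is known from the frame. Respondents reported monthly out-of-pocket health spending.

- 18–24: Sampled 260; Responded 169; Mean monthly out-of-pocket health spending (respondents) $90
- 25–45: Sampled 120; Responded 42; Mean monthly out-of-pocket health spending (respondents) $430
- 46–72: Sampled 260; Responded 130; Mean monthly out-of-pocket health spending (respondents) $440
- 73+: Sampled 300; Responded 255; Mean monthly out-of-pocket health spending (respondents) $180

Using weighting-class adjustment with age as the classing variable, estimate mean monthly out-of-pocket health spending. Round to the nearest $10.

Response rates by class: 18–24 169/260 = 65%, 25–45 42/120 = 35%, 46–72 130/260 = 50%, 73+ 255/300 = 85%.
With weight = n_sampled/n_responded per class, the weighted class total is n_sampled:
  18–24: 260 × 90 = 23,400
  25–45: 120 × 430 = 51,600
  46–72: 260 × 440 = 114,400
  73+: 300 × 180 = 54,000
Adjusted estimate = 243,400 / 940 = 258.936 → $260.

$260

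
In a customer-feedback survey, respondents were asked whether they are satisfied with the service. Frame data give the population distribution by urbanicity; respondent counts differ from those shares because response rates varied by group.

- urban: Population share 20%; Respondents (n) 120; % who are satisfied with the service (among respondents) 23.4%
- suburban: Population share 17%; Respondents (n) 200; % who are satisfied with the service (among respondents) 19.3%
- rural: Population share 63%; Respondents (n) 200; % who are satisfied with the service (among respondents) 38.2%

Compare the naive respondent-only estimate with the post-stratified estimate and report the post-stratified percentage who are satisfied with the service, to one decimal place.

32.0%

Unadjusted (pooled respondent) estimate weights by respondent counts:
  (120/520)×23.4 + (200/520)×19.3 + (200/520)×38.2 = 27.5154%
Reweighting by population urbanicity shares:
  0.2×23.4 + 0.17×19.3 + 0.63×38.2 = 32.027%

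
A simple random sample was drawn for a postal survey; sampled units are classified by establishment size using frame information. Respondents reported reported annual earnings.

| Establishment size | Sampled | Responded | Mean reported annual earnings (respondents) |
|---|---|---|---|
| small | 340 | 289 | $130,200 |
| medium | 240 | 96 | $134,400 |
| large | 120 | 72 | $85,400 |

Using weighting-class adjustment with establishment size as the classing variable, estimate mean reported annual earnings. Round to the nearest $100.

Response rates by class: small 289/340 = 85%, medium 96/240 = 40%, large 72/120 = 60%.
Weighting each respondent by the inverse class response rate inflates each class back to its sampled size, so the class weight is n_sampled:
  small: 340 × 130,200 = 44,268,000
  medium: 240 × 134,400 = 32,256,000
  large: 120 × 85,400 = 10,248,000
Adjusted estimate = 86,772,000 / 700 = 123,960 → $124,000.

$124,000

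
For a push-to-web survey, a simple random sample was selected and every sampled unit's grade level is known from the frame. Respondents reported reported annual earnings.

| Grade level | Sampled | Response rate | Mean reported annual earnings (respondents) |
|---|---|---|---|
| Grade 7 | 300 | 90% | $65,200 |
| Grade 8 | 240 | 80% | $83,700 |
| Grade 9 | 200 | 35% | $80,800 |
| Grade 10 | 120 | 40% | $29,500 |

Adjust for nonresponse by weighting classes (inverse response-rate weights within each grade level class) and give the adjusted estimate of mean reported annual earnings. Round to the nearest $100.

Weighting each respondent by the inverse class response rate inflates each class back to its sampled size, so the class weight is n_sampled:
  Grade 7: 300 × 65,200 = 19,560,000
  Grade 8: 240 × 83,700 = 20,088,000
  Grade 9: 200 × 80,800 = 16,160,000
  Grade 10: 120 × 29,500 = 3,540,000
Adjusted estimate = 59,348,000 / 860 = 69009.3 → $69,000.

$69,000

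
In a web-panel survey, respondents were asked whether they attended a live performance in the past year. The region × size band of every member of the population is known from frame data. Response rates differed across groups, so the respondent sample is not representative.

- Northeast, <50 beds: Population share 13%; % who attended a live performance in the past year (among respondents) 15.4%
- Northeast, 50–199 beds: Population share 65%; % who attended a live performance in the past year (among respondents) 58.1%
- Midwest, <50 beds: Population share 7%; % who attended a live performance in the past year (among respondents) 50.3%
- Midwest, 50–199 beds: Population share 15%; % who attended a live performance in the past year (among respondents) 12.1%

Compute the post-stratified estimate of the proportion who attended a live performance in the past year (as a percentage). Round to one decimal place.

45.1%

Weight each group's respondent value by its population share:
  Northeast, <50 beds: 0.13 × 15.4 = 2.002
  Northeast, 50–199 beds: 0.65 × 58.1 = 37.765
  Midwest, <50 beds: 0.07 × 50.3 = 3.521
  Midwest, 50–199 beds: 0.15 × 12.1 = 1.815
Post-stratified estimate = 45.103 → 45.1%.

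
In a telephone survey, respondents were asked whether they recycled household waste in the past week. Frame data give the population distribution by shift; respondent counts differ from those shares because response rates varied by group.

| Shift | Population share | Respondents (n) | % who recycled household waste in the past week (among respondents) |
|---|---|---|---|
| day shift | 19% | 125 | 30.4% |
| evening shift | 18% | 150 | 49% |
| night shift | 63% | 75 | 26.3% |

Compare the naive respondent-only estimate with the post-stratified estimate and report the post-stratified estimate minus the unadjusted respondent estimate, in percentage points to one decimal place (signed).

-6.3 percentage points

Unadjusted (pooled respondent) estimate weights by respondent counts:
  (125/350)×30.4 + (150/350)×49 + (75/350)×26.3 = 37.4929%
Post-stratified estimate weights by population shares:
  0.19×30.4 + 0.18×49 + 0.63×26.3 = 31.165%
Difference = 31.165 − 37.4929 = -6.3279 pp.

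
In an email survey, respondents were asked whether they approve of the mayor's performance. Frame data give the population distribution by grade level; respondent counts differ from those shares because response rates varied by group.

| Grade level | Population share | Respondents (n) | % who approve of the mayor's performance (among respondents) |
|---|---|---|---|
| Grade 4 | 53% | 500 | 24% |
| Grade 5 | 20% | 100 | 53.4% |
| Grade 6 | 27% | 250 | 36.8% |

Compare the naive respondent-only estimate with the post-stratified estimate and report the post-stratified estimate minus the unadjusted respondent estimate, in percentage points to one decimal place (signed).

Without adjustment, the pooled respondent share is:
  (500/850)×24 + (100/850)×53.4 + (250/850)×36.8 = 31.2235%
Post-stratified estimate weights by population shares:
  0.53×24 + 0.2×53.4 + 0.27×36.8 = 33.336%
Difference = 33.336 − 31.2235 = 2.1125 pp.

+2.1 percentage points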